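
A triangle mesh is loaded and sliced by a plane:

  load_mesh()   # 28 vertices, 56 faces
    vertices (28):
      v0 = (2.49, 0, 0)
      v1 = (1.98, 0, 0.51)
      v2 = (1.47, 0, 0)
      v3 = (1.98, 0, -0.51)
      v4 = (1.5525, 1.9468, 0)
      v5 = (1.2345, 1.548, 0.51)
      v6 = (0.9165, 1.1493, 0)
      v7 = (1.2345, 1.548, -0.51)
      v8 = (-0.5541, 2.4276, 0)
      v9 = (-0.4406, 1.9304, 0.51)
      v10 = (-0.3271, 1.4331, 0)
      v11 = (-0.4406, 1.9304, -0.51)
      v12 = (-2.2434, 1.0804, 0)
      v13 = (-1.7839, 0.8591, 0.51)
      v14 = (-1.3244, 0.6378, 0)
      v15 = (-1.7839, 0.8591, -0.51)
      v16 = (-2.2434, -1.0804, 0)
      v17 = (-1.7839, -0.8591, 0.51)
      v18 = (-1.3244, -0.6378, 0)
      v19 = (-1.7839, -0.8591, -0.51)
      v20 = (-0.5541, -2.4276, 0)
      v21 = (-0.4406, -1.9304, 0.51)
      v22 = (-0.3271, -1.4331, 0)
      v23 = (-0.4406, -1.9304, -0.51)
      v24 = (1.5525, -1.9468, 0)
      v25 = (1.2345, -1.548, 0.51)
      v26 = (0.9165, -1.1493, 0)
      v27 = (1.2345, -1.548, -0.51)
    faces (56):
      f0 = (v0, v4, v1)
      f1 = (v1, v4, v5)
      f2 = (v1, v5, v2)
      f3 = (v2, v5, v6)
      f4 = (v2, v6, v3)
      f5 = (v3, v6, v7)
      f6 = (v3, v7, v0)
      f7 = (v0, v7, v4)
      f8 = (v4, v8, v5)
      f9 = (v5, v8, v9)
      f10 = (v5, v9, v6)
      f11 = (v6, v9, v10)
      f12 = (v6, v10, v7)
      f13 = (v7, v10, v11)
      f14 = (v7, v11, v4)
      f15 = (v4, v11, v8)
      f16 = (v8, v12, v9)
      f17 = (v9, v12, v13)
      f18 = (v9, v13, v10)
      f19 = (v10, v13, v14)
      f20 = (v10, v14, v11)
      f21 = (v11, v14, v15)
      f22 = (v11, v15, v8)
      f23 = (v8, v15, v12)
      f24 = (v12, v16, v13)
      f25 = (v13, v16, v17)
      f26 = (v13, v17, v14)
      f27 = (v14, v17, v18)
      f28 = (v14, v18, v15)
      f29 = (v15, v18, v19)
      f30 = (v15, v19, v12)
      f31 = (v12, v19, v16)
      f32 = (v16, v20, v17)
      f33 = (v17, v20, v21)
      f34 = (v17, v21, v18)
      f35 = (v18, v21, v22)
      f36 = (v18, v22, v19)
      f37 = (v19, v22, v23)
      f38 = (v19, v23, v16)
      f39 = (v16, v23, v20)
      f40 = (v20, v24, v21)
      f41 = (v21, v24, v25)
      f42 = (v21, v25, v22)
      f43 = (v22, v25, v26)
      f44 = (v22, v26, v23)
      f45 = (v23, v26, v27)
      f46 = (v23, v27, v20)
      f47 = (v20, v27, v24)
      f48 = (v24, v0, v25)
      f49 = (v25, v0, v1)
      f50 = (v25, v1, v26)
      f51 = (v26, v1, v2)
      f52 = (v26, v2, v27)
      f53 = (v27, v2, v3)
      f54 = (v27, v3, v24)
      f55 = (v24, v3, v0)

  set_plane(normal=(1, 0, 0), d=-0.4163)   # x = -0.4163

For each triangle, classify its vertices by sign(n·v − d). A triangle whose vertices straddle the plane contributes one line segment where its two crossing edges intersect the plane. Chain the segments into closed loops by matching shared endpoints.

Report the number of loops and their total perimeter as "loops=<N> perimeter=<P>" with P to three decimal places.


loops=2 perimeter=5.819

Straddling triangles (20 of 56):
  (v4,v8,v5) [+-+] → (-0.4163, 2.39615, 0)–(-0.4163, 2.35983, 0.0392922)  len=0.0535
  (v5,v8,v9) [+--] → (-0.4163, 2.35983, 0.0392922)–(-0.4163, 1.92485, 0.51)  len=0.6409
  (v5,v9,v6) [+-+] → (-0.4163, 1.92485, 0.51)–(-0.4163, 1.91641, 0.500868)  len=0.0124
  (v6,v9,v10) [+-+] → (-0.4163, 1.91641, 0.500868)–(-0.4163, 1.82393, 0.400811)  len=0.1363
  (v7,v10,v11) [++-] → (-0.4163, 1.82393, -0.400811)–(-0.4163, 1.92485, -0.51)  len=0.1487
  (v7,v11,v4) [+-+] → (-0.4163, 1.92485, -0.51)–(-0.4163, 1.9306, -0.503782)  len=0.0085
  (v4,v11,v8) [+--] → (-0.4163, 1.9306, -0.503782)–(-0.4163, 2.39615, 0)  len=0.6860
  (v9,v13,v10) [--+] → (-0.4163, 1.39795, 0.0312273)–(-0.4163, 1.82393, 0.400811)  len=0.5640
  (v10,v13,v14) [+--] → (-0.4163, 1.39795, 0.0312273)–(-0.4163, 1.36197, 0)  len=0.0476
  (v10,v14,v11) [+--] → (-0.4163, 1.36197, 0)–(-0.4163, 1.82393, -0.400811)  len=0.6116
  (v18,v21,v22) [--+] → (-0.4163, -1.82393, 0.400811)–(-0.4163, -1.36197, 0)  len=0.6116
  (v18,v22,v19) [-+-] → (-0.4163, -1.36197, 0)–(-0.4163, -1.39795, -0.0312273)  len=0.0476
  (v19,v22,v23) [-+-] → (-0.4163, -1.39795, -0.0312273)–(-0.4163, -1.82393, -0.400811)  len=0.5640
  (v20,v24,v21) [-+-] → (-0.4163, -2.39615, 0)–(-0.4163, -1.9306, 0.503782)  len=0.6860
  (v21,v24,v25) [-++] → (-0.4163, -1.9306, 0.503782)–(-0.4163, -1.92485, 0.51)  len=0.0085
  (v21,v25,v22) [-++] → (-0.4163, -1.92485, 0.51)–(-0.4163, -1.82393, 0.400811)  len=0.1487
  (v22,v26,v23) [++-] → (-0.4163, -1.91641, -0.500868)–(-0.4163, -1.82393, -0.400811)  len=0.1363
  (v23,v26,v27) [-++] → (-0.4163, -1.91641, -0.500868)–(-0.4163, -1.92485, -0.51)  len=0.0124
  (v23,v27,v20) [-+-] → (-0.4163, -1.92485, -0.51)–(-0.4163, -2.35983, -0.0392922)  len=0.6409
  (v20,v27,v24) [-++] → (-0.4163, -2.35983, -0.0392922)–(-0.4163, -2.39615, 0)  len=0.0535

Chained into 2 loop(s):
  loop 1: 10 segments, perimeter = 2.9094
  loop 2: 10 segments, perimeter = 2.9094
Total perimeter = 5.819


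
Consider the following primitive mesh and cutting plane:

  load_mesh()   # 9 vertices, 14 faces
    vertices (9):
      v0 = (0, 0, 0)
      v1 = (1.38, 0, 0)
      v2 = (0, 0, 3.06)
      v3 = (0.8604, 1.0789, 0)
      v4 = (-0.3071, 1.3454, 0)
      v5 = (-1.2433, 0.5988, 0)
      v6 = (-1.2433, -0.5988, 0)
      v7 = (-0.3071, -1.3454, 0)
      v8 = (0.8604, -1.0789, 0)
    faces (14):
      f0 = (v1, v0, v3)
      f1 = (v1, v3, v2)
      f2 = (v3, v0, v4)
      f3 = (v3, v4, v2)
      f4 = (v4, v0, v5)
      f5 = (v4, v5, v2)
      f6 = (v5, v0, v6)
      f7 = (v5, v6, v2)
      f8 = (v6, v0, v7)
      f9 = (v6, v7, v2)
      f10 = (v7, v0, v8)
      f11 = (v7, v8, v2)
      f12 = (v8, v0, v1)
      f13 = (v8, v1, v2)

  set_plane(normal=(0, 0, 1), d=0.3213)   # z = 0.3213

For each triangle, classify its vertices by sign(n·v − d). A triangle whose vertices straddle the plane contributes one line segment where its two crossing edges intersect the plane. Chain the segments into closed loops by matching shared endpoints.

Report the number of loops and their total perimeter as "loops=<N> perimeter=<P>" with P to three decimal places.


loops=1 perimeter=7.502

Straddling triangles (7 of 14):
  (v1,v3,v2) [--+] → (0.770058, 0.965615, 0.3213)–(1.2351, 0, 0.3213)  len=1.0718
  (v3,v4,v2) [--+] → (-0.274855, 1.20413, 0.3213)–(0.770058, 0.965615, 0.3213)  len=1.0718
  (v4,v5,v2) [--+] → (-1.11275, 0.535926, 0.3213)–(-0.274855, 1.20413, 0.3213)  len=1.0717
  (v5,v6,v2) [--+] → (-1.11275, -0.535926, 0.3213)–(-1.11275, 0.535926, 0.3213)  len=1.0719
  (v6,v7,v2) [--+] → (-0.274855, -1.20413, 0.3213)–(-1.11275, -0.535926, 0.3213)  len=1.0717
  (v7,v8,v2) [--+] → (0.770058, -0.965615, 0.3213)–(-0.274855, -1.20413, 0.3213)  len=1.0718
  (v8,v1,v2) [--+] → (1.2351, 0, 0.3213)–(0.770058, -0.965615, 0.3213)  len=1.0718

Chained into 1 loop(s):
  loop 1: 7 segments, perimeter = 7.5024
Total perimeter = 7.502


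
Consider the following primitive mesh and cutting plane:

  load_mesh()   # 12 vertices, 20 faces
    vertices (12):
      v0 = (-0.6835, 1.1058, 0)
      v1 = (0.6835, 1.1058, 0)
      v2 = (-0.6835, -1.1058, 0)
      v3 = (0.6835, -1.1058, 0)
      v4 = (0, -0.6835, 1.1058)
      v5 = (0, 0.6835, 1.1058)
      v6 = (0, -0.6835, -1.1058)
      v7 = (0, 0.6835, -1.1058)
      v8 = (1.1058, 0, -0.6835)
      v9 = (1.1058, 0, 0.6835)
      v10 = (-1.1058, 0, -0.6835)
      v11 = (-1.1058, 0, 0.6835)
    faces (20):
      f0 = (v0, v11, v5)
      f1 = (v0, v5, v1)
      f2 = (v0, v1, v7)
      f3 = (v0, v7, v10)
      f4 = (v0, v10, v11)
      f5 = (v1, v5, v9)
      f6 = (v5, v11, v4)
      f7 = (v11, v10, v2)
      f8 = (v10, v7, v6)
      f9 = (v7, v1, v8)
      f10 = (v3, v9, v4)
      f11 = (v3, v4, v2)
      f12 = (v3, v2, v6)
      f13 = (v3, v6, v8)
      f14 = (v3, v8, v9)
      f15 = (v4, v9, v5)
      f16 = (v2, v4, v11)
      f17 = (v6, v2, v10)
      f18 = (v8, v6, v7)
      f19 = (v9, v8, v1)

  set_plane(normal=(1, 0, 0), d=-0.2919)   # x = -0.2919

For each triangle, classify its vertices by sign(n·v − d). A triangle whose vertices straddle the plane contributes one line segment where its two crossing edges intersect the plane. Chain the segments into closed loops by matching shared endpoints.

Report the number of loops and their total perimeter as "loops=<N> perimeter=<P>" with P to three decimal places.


Straddling triangles (10 of 20):
  (v0,v11,v5) [--+] → (-0.2919, 0.503075, 0.994325)–(-0.2919, 0.86385, 0.63355)  len=0.5102
  (v0,v5,v1) [-++] → (-0.2919, 0.86385, 0.63355)–(-0.2919, 1.1058, 0)  len=0.6782
  (v0,v1,v7) [-++] → (-0.2919, 1.1058, 0)–(-0.2919, 0.86385, -0.63355)  len=0.6782
  (v0,v7,v10) [-+-] → (-0.2919, 0.86385, -0.63355)–(-0.2919, 0.503075, -0.994325)  len=0.5102
  (v5,v11,v4) [+-+] → (-0.2919, 0.503075, 0.994325)–(-0.2919, -0.503075, 0.994325)  len=1.0062
  (v10,v7,v6) [-++] → (-0.2919, 0.503075, -0.994325)–(-0.2919, -0.503075, -0.994325)  len=1.0062
  (v3,v4,v2) [++-] → (-0.2919, -0.86385, 0.63355)–(-0.2919, -1.1058, 0)  len=0.6782
  (v3,v2,v6) [+-+] → (-0.2919, -1.1058, 0)–(-0.2919, -0.86385, -0.63355)  len=0.6782
  (v2,v4,v11) [-+-] → (-0.2919, -0.86385, 0.63355)–(-0.2919, -0.503075, 0.994325)  len=0.5102
  (v6,v2,v10) [+--] → (-0.2919, -0.86385, -0.63355)–(-0.2919, -0.503075, -0.994325)  len=0.5102

Chained into 1 loop(s):
  loop 1: 10 segments, perimeter = 6.7659
Total perimeter = 6.766

loops=1 perimeter=6.766


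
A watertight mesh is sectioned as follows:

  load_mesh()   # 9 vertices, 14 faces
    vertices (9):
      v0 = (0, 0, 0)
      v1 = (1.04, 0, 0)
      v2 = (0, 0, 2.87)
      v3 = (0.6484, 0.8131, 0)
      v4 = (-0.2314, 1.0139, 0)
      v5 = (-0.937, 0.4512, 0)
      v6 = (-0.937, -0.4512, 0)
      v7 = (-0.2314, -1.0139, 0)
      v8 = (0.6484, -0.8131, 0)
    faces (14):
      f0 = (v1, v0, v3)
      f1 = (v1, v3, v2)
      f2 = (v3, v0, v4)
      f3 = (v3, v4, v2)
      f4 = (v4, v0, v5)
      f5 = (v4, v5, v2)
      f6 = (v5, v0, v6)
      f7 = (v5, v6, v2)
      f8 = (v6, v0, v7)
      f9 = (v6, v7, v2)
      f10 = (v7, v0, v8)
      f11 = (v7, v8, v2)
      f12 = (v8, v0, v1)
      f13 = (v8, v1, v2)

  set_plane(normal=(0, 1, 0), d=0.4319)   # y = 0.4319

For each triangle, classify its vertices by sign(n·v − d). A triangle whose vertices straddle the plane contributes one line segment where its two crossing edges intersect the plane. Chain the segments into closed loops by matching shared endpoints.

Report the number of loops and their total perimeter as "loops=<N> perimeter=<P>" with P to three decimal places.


Straddling triangles (8 of 14):
  (v1,v0,v3) [--+] → (0.344415, 0.4319, 0)–(0.831991, 0.4319, 0)  len=0.4876
  (v1,v3,v2) [-+-] → (0.831991, 0.4319, 0)–(0.344415, 0.4319, 1.34552)  len=1.4311
  (v3,v0,v4) [+-+] → (0.344415, 0.4319, 0)–(-0.0985715, 0.4319, 0)  len=0.4430
  (v3,v4,v2) [++-] → (-0.0985715, 0.4319, 1.64744)–(0.344415, 0.4319, 1.34552)  len=0.5361
  (v4,v0,v5) [+-+] → (-0.0985715, 0.4319, 0)–(-0.89692, 0.4319, 0)  len=0.7983
  (v4,v5,v2) [++-] → (-0.89692, 0.4319, 0.122764)–(-0.0985715, 0.4319, 1.64744)  len=1.7210
  (v5,v0,v6) [+--] → (-0.89692, 0.4319, 0)–(-0.937, 0.4319, 0)  len=0.0401
  (v5,v6,v2) [+--] → (-0.937, 0.4319, 0)–(-0.89692, 0.4319, 0.122764)  len=0.1291

Chained into 1 loop(s):
  loop 1: 8 segments, perimeter = 5.5864
Total perimeter = 5.586

loops=1 perimeter=5.586


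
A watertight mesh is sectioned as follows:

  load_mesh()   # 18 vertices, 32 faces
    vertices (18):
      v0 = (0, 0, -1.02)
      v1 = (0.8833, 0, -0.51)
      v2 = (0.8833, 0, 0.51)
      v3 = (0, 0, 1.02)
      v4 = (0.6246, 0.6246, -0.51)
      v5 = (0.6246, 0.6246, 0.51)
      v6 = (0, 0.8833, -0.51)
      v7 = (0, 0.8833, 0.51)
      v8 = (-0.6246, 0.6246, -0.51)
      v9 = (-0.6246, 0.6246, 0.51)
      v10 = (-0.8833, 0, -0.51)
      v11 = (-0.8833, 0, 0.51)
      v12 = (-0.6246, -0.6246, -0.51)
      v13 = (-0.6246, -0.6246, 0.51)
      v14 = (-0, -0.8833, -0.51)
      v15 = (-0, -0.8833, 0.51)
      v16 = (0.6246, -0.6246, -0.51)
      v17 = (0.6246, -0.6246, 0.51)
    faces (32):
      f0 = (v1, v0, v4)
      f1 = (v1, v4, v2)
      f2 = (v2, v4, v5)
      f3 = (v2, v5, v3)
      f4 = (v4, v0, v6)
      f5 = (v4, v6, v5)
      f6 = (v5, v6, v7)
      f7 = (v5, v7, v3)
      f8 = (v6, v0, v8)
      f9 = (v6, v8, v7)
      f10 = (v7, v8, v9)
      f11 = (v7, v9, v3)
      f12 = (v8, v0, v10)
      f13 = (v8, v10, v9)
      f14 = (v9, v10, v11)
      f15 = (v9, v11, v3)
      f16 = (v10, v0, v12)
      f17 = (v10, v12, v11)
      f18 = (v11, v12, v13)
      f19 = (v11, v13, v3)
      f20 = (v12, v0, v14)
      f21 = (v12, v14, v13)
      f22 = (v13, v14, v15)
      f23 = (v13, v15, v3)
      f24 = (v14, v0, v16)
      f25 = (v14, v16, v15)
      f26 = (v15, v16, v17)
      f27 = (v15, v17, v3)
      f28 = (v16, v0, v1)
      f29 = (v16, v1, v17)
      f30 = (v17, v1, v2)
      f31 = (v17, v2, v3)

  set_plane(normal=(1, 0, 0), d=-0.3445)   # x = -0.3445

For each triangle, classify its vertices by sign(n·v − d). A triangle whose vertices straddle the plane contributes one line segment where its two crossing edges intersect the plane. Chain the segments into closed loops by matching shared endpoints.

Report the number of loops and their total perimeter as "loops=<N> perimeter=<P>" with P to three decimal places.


loops=1 perimeter=5.286

Straddling triangles (12 of 32):
  (v6,v0,v8) [++-] → (-0.3445, 0.3445, -0.738708)–(-0.3445, 0.740613, -0.51)  len=0.4574
  (v6,v8,v7) [+-+] → (-0.3445, 0.740613, -0.51)–(-0.3445, 0.740613, -0.0525841)  len=0.4574
  (v7,v8,v9) [+--] → (-0.3445, 0.740613, -0.0525841)–(-0.3445, 0.740613, 0.51)  len=0.5626
  (v7,v9,v3) [+-+] → (-0.3445, 0.740613, 0.51)–(-0.3445, 0.3445, 0.738708)  len=0.4574
  (v8,v0,v10) [-+-] → (-0.3445, 0.3445, -0.738708)–(-0.3445, 0, -0.821092)  len=0.3542
  (v9,v11,v3) [--+] → (-0.3445, 0, 0.821092)–(-0.3445, 0.3445, 0.738708)  len=0.3542
  (v10,v0,v12) [-+-] → (-0.3445, 0, -0.821092)–(-0.3445, -0.3445, -0.738708)  len=0.3542
  (v11,v13,v3) [--+] → (-0.3445, -0.3445, 0.738708)–(-0.3445, 0, 0.821092)  len=0.3542
  (v12,v0,v14) [-++] → (-0.3445, -0.3445, -0.738708)–(-0.3445, -0.740613, -0.51)  len=0.4574
  (v12,v14,v13) [-+-] → (-0.3445, -0.740613, -0.51)–(-0.3445, -0.740613, 0.0525841)  len=0.5626
  (v13,v14,v15) [-++] → (-0.3445, -0.740613, 0.0525841)–(-0.3445, -0.740613, 0.51)  len=0.4574
  (v13,v15,v3) [-++] → (-0.3445, -0.740613, 0.51)–(-0.3445, -0.3445, 0.738708)  len=0.4574

Chained into 1 loop(s):
  loop 1: 12 segments, perimeter = 5.2864
Total perimeter = 5.286


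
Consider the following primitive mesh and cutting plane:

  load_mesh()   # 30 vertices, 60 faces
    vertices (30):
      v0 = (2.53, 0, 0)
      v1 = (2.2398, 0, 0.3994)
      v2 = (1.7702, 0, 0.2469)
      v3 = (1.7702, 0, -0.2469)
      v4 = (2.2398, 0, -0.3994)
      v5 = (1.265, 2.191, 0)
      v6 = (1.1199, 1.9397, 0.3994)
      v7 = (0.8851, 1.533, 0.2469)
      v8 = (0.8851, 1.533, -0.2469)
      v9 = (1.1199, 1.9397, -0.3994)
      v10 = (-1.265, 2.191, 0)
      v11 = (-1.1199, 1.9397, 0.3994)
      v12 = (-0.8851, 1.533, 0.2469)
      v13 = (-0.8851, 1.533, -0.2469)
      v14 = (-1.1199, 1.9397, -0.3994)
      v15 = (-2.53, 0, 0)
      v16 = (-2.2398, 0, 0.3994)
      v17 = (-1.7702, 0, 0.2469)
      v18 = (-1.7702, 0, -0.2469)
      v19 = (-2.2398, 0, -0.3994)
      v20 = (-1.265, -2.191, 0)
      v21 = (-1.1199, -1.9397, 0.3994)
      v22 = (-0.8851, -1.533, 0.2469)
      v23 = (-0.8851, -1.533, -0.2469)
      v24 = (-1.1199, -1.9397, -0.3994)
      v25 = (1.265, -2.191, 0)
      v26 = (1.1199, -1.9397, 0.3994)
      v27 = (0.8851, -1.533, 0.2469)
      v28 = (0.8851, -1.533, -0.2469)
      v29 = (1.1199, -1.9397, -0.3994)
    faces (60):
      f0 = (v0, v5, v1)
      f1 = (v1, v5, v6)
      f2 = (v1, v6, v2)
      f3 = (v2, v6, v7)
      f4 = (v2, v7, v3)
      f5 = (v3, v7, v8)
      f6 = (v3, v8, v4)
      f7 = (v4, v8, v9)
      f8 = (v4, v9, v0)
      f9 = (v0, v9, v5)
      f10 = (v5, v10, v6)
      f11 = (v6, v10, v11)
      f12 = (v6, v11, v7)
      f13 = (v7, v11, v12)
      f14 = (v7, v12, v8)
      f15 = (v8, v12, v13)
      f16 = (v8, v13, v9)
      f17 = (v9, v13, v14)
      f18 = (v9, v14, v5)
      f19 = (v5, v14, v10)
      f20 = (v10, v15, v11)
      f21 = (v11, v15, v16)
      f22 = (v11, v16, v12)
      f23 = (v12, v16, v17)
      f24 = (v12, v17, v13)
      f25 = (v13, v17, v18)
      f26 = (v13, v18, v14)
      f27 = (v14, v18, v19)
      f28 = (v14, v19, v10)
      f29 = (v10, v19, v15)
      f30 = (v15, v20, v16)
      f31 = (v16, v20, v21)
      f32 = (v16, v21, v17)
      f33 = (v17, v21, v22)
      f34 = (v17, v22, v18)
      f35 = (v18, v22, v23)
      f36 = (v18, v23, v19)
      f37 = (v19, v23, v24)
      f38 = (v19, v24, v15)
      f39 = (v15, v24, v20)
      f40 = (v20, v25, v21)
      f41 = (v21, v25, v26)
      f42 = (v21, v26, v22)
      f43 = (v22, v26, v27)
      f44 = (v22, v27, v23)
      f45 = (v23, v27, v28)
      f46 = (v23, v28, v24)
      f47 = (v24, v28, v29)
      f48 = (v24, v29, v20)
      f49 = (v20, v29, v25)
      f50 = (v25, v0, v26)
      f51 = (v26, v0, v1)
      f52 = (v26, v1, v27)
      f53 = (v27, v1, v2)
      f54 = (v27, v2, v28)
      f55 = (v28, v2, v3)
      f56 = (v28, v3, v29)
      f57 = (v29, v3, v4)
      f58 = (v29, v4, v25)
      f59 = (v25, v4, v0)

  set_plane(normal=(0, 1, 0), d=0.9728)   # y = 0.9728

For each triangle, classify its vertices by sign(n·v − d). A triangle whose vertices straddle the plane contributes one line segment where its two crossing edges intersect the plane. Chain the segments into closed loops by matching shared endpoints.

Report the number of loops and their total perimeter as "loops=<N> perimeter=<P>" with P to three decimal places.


Straddling triangles (20 of 60):
  (v0,v5,v1) [-+-] → (1.96834, 0.9728, 0)–(1.80699, 0.9728, 0.222067)  len=0.2745
  (v1,v5,v6) [-++] → (1.80699, 0.9728, 0.222067)–(1.67815, 0.9728, 0.3994)  len=0.2192
  (v1,v6,v2) [-+-] → (1.67815, 0.9728, 0.3994)–(1.44406, 0.9728, 0.323382)  len=0.2461
  (v2,v6,v7) [-++] → (1.44406, 0.9728, 0.323382)–(1.20854, 0.9728, 0.2469)  len=0.2476
  (v2,v7,v3) [-+-] → (1.20854, 0.9728, 0.2469)–(1.20854, 0.9728, 0.066452)  len=0.1804
  (v3,v7,v8) [-++] → (1.20854, 0.9728, 0.066452)–(1.20854, 0.9728, -0.2469)  len=0.3134
  (v3,v8,v4) [-+-] → (1.20854, 0.9728, -0.2469)–(1.38014, 0.9728, -0.302628)  len=0.1804
  (v4,v8,v9) [-++] → (1.38014, 0.9728, -0.302628)–(1.67815, 0.9728, -0.3994)  len=0.3133
  (v4,v9,v0) [-+-] → (1.67815, 0.9728, -0.3994)–(1.82281, 0.9728, -0.200307)  len=0.2461
  (v0,v9,v5) [-++] → (1.82281, 0.9728, -0.200307)–(1.96834, 0.9728, 0)  len=0.2476
  (v10,v15,v11) [+-+] → (-1.96834, 0.9728, 0)–(-1.82281, 0.9728, 0.200307)  len=0.2476
  (v11,v15,v16) [+--] → (-1.82281, 0.9728, 0.200307)–(-1.67815, 0.9728, 0.3994)  len=0.2461
  (v11,v16,v12) [+-+] → (-1.67815, 0.9728, 0.3994)–(-1.38014, 0.9728, 0.302628)  len=0.3133
  (v12,v16,v17) [+--] → (-1.38014, 0.9728, 0.302628)–(-1.20854, 0.9728, 0.2469)  len=0.1804
  (v12,v17,v13) [+-+] → (-1.20854, 0.9728, 0.2469)–(-1.20854, 0.9728, -0.066452)  len=0.3134
  (v13,v17,v18) [+--] → (-1.20854, 0.9728, -0.066452)–(-1.20854, 0.9728, -0.2469)  len=0.1804
  (v13,v18,v14) [+-+] → (-1.20854, 0.9728, -0.2469)–(-1.44406, 0.9728, -0.323382)  len=0.2476
  (v14,v18,v19) [+--] → (-1.44406, 0.9728, -0.323382)–(-1.67815, 0.9728, -0.3994)  len=0.2461
  (v14,v19,v10) [+-+] → (-1.67815, 0.9728, -0.3994)–(-1.80699, 0.9728, -0.222067)  len=0.2192
  (v10,v19,v15) [+--] → (-1.80699, 0.9728, -0.222067)–(-1.96834, 0.9728, 0)  len=0.2745

Chained into 2 loop(s):
  loop 1: 10 segments, perimeter = 2.4687
  loop 2: 10 segments, perimeter = 2.4687
Total perimeter = 4.937

loops=2 perimeter=4.937


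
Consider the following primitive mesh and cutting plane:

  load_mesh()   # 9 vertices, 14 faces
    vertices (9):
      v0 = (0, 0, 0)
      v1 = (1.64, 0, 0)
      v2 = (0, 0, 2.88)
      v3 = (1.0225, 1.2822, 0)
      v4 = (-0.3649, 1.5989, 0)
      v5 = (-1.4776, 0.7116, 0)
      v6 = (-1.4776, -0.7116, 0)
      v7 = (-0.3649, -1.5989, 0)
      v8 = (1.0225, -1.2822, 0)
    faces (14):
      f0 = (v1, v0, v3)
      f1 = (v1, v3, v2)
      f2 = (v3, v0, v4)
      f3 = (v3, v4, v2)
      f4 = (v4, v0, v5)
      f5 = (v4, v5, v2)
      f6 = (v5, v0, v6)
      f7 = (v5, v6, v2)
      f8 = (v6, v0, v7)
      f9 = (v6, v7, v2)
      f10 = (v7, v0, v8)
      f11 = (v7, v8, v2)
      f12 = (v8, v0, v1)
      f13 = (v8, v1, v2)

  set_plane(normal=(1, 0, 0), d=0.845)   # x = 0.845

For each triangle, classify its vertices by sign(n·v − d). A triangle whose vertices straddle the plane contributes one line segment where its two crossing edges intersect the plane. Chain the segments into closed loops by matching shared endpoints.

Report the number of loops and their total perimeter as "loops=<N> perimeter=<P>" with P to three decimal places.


Straddling triangles (8 of 14):
  (v1,v0,v3) [+-+] → (0.845, 0, 0)–(0.845, 1.05962, 0)  len=1.0596
  (v1,v3,v2) [++-] → (0.845, 1.05962, 0.499951)–(0.845, 0, 1.3961)  len=1.3878
  (v3,v0,v4) [+--] → (0.845, 1.05962, 0)–(0.845, 1.32272, 0)  len=0.2631
  (v3,v4,v2) [+--] → (0.845, 1.32272, 0)–(0.845, 1.05962, 0.499951)  len=0.5650
  (v7,v0,v8) [--+] → (0.845, -1.05962, 0)–(0.845, -1.32272, 0)  len=0.2631
  (v7,v8,v2) [-+-] → (0.845, -1.32272, 0)–(0.845, -1.05962, 0.499951)  len=0.5650
  (v8,v0,v1) [+-+] → (0.845, -1.05962, 0)–(0.845, 0, 0)  len=1.0596
  (v8,v1,v2) [++-] → (0.845, 0, 1.3961)–(0.845, -1.05962, 0.499951)  len=1.3878

Chained into 1 loop(s):
  loop 1: 8 segments, perimeter = 6.5509
Total perimeter = 6.551

loops=1 perimeter=6.551


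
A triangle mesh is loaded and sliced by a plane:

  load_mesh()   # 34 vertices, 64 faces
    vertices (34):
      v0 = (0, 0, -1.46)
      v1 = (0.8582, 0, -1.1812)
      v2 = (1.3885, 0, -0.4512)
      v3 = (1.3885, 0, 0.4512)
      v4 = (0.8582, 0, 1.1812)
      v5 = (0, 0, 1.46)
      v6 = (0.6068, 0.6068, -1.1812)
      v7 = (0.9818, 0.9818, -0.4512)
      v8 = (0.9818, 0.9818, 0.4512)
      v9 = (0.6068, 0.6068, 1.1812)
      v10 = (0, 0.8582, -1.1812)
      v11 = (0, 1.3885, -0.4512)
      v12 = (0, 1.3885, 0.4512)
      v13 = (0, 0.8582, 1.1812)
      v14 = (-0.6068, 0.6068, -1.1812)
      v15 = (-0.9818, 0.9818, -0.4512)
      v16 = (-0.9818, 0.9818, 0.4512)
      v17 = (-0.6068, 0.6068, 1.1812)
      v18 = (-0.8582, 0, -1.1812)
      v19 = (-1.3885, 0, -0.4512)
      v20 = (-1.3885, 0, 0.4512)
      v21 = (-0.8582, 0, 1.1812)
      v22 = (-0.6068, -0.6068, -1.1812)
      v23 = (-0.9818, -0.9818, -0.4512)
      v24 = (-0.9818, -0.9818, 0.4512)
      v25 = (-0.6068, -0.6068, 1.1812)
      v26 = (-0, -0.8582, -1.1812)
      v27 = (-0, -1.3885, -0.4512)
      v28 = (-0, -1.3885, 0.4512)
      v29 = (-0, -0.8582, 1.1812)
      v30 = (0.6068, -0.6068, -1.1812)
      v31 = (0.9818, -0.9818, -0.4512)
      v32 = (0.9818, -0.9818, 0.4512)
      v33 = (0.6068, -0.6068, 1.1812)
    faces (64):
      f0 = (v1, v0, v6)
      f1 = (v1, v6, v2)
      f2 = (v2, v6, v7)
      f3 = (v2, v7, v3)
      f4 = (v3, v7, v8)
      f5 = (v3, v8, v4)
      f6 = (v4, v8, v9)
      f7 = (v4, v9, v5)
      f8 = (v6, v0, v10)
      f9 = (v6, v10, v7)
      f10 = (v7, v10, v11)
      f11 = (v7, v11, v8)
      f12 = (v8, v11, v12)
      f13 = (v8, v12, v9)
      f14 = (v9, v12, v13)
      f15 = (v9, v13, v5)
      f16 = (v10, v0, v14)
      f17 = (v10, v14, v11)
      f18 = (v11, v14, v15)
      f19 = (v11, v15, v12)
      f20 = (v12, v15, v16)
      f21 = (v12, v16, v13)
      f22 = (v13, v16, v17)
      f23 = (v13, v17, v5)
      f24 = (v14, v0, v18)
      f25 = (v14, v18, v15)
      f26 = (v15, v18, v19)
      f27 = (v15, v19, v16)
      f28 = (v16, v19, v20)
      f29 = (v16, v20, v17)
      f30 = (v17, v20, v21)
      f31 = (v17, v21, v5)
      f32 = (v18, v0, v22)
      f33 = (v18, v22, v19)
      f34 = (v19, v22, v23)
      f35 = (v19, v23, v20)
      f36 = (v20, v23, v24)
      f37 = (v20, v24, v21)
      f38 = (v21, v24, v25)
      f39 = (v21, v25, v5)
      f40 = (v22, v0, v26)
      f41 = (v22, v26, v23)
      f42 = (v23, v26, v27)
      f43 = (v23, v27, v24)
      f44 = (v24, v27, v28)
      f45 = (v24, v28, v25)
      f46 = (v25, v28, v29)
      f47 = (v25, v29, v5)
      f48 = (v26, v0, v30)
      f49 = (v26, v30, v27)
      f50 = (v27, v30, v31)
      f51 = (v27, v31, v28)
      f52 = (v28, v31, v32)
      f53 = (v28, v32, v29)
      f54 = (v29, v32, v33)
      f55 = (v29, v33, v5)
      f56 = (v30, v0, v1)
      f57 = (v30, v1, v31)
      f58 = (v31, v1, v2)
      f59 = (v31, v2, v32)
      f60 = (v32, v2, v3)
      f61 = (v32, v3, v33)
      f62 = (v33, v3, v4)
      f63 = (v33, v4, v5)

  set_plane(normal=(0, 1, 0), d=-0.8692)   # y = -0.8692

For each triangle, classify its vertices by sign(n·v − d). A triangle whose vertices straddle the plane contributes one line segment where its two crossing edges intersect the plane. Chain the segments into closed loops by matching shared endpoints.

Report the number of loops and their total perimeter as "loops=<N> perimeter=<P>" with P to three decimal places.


loops=1 perimeter=6.891

Straddling triangles (18 of 64):
  (v19,v22,v23) [++-] → (-0.8692, -0.8692, -0.670395)–(-1.02844, -0.8692, -0.4512)  len=0.2709
  (v19,v23,v20) [+-+] → (-1.02844, -0.8692, -0.4512)–(-1.02844, -0.8692, -0.347706)  len=0.1035
  (v20,v23,v24) [+--] → (-1.02844, -0.8692, -0.347706)–(-1.02844, -0.8692, 0.4512)  len=0.7989
  (v20,v24,v21) [+-+] → (-1.02844, -0.8692, 0.4512)–(-0.967625, -0.8692, 0.534922)  len=0.1035
  (v21,v24,v25) [+-+] → (-0.967625, -0.8692, 0.534922)–(-0.8692, -0.8692, 0.670395)  len=0.1675
  (v22,v26,v23) [++-] → (-0.087377, -0.8692, -1.11623)–(-0.8692, -0.8692, -0.670395)  len=0.9000
  (v23,v26,v27) [-+-] → (-0.087377, -0.8692, -1.11623)–(0, -0.8692, -1.16606)  len=0.1006
  (v24,v28,v25) [--+] → (-0.40311, -0.8692, 0.936155)–(-0.8692, -0.8692, 0.670395)  len=0.5365
  (v25,v28,v29) [+-+] → (-0.40311, -0.8692, 0.936155)–(0, -0.8692, 1.16606)  len=0.4641
  (v26,v30,v27) [++-] → (0.40311, -0.8692, -0.936155)–(0, -0.8692, -1.16606)  len=0.4641
  (v27,v30,v31) [-+-] → (0.40311, -0.8692, -0.936155)–(0.8692, -0.8692, -0.670395)  len=0.5365
  (v28,v32,v29) [--+] → (0.087377, -0.8692, 1.11623)–(0, -0.8692, 1.16606)  len=0.1006
  (v29,v32,v33) [+-+] → (0.087377, -0.8692, 1.11623)–(0.8692, -0.8692, 0.670395)  len=0.9000
  (v30,v1,v31) [++-] → (0.967625, -0.8692, -0.534922)–(0.8692, -0.8692, -0.670395)  len=0.1675
  (v31,v1,v2) [-++] → (0.967625, -0.8692, -0.534922)–(1.02844, -0.8692, -0.4512)  len=0.1035
  (v31,v2,v32) [-+-] → (1.02844, -0.8692, -0.4512)–(1.02844, -0.8692, 0.347706)  len=0.7989
  (v32,v2,v3) [-++] → (1.02844, -0.8692, 0.347706)–(1.02844, -0.8692, 0.4512)  len=0.1035
  (v32,v3,v33) [-++] → (1.02844, -0.8692, 0.4512)–(0.8692, -0.8692, 0.670395)  len=0.2709

Chained into 1 loop(s):
  loop 1: 18 segments, perimeter = 6.8909
Total perimeter = 6.891


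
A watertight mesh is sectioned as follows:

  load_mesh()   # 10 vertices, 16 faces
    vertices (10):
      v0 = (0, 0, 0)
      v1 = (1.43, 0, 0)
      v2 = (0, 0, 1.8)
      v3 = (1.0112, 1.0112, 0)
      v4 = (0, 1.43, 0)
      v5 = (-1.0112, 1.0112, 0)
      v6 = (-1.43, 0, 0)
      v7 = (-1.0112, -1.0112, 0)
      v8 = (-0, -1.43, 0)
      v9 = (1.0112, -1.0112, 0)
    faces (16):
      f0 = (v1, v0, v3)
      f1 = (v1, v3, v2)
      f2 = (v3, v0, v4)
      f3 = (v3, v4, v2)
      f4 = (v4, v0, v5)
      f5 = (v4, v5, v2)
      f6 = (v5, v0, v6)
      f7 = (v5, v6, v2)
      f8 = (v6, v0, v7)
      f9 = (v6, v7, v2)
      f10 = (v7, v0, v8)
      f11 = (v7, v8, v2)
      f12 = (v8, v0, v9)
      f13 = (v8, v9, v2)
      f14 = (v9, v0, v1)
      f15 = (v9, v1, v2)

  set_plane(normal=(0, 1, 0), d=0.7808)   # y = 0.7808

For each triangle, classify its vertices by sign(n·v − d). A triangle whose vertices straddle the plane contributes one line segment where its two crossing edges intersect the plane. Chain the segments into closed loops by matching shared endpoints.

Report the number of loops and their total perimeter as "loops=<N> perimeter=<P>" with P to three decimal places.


Straddling triangles (8 of 16):
  (v1,v0,v3) [--+] → (0.7808, 0.7808, 0)–(1.10662, 0.7808, 0)  len=0.3258
  (v1,v3,v2) [-+-] → (1.10662, 0.7808, 0)–(0.7808, 0.7808, 0.410127)  len=0.5238
  (v3,v0,v4) [+-+] → (0.7808, 0.7808, 0)–(0, 0.7808, 0)  len=0.7808
  (v3,v4,v2) [++-] → (0, 0.7808, 0.817175)–(0.7808, 0.7808, 0.410127)  len=0.8805
  (v4,v0,v5) [+-+] → (0, 0.7808, 0)–(-0.7808, 0.7808, 0)  len=0.7808
  (v4,v5,v2) [++-] → (-0.7808, 0.7808, 0.410127)–(0, 0.7808, 0.817175)  len=0.8805
  (v5,v0,v6) [+--] → (-0.7808, 0.7808, 0)–(-1.10662, 0.7808, 0)  len=0.3258
  (v5,v6,v2) [+--] → (-1.10662, 0.7808, 0)–(-0.7808, 0.7808, 0.410127)  len=0.5238

Chained into 1 loop(s):
  loop 1: 8 segments, perimeter = 5.0219
Total perimeter = 5.022

loops=1 perimeter=5.022


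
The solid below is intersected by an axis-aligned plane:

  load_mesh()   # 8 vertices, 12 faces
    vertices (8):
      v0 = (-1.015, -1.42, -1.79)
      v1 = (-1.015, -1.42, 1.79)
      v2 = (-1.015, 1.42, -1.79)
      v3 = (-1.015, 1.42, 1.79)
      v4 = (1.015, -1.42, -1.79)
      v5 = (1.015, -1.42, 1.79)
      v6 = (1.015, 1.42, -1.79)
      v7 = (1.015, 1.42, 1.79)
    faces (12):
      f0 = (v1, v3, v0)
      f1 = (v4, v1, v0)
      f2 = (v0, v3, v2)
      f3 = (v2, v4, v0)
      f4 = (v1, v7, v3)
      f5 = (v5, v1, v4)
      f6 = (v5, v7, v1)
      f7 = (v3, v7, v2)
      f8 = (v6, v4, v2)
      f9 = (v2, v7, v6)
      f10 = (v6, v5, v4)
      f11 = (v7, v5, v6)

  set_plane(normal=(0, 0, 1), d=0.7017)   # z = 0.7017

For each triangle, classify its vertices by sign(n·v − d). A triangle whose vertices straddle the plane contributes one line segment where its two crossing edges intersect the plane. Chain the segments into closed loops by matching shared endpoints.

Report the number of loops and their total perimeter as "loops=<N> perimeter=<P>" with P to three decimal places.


loops=1 perimeter=9.740

Straddling triangles (8 of 12):
  (v1,v3,v0) [++-] → (-1.015, 0.556656, 0.7017)–(-1.015, -1.42, 0.7017)  len=1.9767
  (v4,v1,v0) [-+-] → (-0.397891, -1.42, 0.7017)–(-1.015, -1.42, 0.7017)  len=0.6171
  (v0,v3,v2) [-+-] → (-1.015, 0.556656, 0.7017)–(-1.015, 1.42, 0.7017)  len=0.8633
  (v5,v1,v4) [++-] → (-0.397891, -1.42, 0.7017)–(1.015, -1.42, 0.7017)  len=1.4129
  (v3,v7,v2) [++-] → (0.397891, 1.42, 0.7017)–(-1.015, 1.42, 0.7017)  len=1.4129
  (v2,v7,v6) [-+-] → (0.397891, 1.42, 0.7017)–(1.015, 1.42, 0.7017)  len=0.6171
  (v6,v5,v4) [-+-] → (1.015, -0.556656, 0.7017)–(1.015, -1.42, 0.7017)  len=0.8633
  (v7,v5,v6) [++-] → (1.015, -0.556656, 0.7017)–(1.015, 1.42, 0.7017)  len=1.9767

Chained into 1 loop(s):
  loop 1: 8 segments, perimeter = 9.7400
Total perimeter = 9.740


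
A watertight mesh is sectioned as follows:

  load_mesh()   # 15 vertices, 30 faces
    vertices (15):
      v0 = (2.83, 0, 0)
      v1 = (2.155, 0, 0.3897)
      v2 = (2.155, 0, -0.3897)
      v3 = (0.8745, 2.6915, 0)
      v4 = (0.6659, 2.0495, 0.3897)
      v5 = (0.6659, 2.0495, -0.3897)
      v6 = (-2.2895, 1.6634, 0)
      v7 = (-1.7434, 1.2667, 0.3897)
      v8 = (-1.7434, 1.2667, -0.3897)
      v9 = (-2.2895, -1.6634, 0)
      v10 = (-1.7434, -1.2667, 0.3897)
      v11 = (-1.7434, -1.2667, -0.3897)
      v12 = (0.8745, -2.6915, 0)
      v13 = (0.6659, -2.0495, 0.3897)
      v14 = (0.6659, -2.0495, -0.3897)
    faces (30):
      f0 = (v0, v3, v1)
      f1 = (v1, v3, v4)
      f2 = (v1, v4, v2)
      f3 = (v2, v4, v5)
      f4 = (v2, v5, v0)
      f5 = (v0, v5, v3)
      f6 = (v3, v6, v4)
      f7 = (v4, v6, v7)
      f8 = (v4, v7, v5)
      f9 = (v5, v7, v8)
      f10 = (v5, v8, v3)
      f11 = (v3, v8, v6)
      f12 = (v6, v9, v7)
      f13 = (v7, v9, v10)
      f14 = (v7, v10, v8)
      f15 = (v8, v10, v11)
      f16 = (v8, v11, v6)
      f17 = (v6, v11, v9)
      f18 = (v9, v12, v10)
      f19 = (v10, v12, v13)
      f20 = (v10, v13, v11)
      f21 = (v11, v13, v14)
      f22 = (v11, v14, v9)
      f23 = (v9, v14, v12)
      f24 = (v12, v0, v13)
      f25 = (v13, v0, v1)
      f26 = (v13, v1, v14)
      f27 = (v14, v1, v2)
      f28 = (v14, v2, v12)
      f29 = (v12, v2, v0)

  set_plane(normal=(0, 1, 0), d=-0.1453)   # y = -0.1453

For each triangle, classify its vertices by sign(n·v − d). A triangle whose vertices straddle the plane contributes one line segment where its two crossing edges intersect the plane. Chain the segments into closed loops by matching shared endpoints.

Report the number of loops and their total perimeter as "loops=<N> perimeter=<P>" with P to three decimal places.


loops=2 perimeter=4.459

Straddling triangles (12 of 30):
  (v6,v9,v7) [+-+] → (-2.2895, -0.1453, 0)–(-2.00656, -0.1453, 0.201906)  len=0.3476
  (v7,v9,v10) [+--] → (-2.00656, -0.1453, 0.201906)–(-1.7434, -0.1453, 0.3897)  len=0.3233
  (v7,v10,v8) [+-+] → (-1.7434, -0.1453, 0.3897)–(-1.7434, -0.1453, 0.0447015)  len=0.3450
  (v8,v10,v11) [+--] → (-1.7434, -0.1453, 0.0447015)–(-1.7434, -0.1453, -0.3897)  len=0.4344
  (v8,v11,v6) [+-+] → (-1.7434, -0.1453, -0.3897)–(-1.9524, -0.1453, -0.240555)  len=0.2568
  (v6,v11,v9) [+--] → (-1.9524, -0.1453, -0.240555)–(-2.2895, -0.1453, 0)  len=0.4141
  (v12,v0,v13) [-+-] → (2.72443, -0.1453, 0)–(2.67658, -0.1453, 0.0276279)  len=0.0553
  (v13,v0,v1) [-++] → (2.67658, -0.1453, 0.0276279)–(2.04943, -0.1453, 0.3897)  len=0.7242
  (v13,v1,v14) [-+-] → (2.04943, -0.1453, 0.3897)–(2.04943, -0.1453, 0.334444)  len=0.0553
  (v14,v1,v2) [-++] → (2.04943, -0.1453, 0.334444)–(2.04943, -0.1453, -0.3897)  len=0.7241
  (v14,v2,v12) [-+-] → (2.04943, -0.1453, -0.3897)–(2.08587, -0.1453, -0.368662)  len=0.0421
  (v12,v2,v0) [-++] → (2.08587, -0.1453, -0.368662)–(2.72443, -0.1453, 0)  len=0.7373

Chained into 2 loop(s):
  loop 1: 6 segments, perimeter = 2.1212
  loop 2: 6 segments, perimeter = 2.3382
Total perimeter = 4.459


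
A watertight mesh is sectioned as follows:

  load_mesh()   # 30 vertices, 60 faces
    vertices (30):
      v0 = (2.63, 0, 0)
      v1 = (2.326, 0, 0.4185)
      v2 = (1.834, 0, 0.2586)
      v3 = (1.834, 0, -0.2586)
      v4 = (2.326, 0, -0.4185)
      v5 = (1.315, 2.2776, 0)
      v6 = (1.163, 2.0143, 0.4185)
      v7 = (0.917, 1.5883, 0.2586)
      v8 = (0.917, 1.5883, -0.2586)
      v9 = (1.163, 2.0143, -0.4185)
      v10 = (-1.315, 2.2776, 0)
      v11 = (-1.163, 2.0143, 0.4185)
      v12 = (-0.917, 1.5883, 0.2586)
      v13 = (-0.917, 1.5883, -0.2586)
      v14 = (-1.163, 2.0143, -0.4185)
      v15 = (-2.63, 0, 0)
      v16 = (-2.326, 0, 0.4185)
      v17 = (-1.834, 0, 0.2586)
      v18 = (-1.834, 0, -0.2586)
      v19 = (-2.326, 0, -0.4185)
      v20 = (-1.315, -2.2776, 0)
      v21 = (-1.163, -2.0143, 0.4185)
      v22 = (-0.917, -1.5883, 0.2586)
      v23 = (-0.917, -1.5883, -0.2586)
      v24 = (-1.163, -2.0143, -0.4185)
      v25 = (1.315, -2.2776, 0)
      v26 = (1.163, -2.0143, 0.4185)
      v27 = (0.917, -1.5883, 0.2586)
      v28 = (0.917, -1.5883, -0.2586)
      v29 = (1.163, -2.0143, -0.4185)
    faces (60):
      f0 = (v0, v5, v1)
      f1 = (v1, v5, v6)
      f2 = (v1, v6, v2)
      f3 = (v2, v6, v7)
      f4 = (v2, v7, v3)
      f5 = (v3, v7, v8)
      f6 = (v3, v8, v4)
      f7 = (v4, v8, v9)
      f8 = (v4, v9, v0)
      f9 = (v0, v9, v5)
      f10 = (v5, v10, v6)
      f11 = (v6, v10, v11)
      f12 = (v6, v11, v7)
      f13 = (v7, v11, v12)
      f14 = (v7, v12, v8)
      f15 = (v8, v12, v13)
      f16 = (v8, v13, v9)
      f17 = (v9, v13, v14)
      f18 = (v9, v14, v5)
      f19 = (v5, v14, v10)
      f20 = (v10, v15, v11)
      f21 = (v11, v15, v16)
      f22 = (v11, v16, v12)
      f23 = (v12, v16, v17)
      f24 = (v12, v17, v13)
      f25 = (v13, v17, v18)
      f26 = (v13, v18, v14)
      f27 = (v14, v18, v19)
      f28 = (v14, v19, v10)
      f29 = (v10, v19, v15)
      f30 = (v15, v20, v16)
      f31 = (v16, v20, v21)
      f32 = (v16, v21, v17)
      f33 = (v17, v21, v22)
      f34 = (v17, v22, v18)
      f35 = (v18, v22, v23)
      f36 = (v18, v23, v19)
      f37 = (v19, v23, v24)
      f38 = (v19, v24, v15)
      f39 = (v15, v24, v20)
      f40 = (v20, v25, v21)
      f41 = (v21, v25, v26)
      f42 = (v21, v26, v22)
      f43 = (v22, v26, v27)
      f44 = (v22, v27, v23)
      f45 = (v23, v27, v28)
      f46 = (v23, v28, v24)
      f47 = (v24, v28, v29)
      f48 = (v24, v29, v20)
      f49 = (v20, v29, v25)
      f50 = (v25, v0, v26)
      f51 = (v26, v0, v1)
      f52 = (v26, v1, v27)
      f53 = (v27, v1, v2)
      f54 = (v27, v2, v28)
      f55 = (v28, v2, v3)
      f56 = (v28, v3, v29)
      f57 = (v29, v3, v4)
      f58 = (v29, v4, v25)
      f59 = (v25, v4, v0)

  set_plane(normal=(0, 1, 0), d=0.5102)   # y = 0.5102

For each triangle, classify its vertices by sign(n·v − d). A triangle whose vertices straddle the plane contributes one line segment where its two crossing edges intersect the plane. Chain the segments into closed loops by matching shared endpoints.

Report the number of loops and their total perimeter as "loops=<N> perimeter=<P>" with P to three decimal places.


loops=2 perimeter=5.173

Straddling triangles (20 of 60):
  (v0,v5,v1) [-+-] → (2.33543, 0.5102, 0)–(2.09953, 0.5102, 0.324753)  len=0.4014
  (v1,v5,v6) [-++] → (2.09953, 0.5102, 0.324753)–(2.03142, 0.5102, 0.4185)  len=0.1159
  (v1,v6,v2) [-+-] → (2.03142, 0.5102, 0.4185)–(1.66404, 0.5102, 0.299101)  len=0.3863
  (v2,v6,v7) [-++] → (1.66404, 0.5102, 0.299101)–(1.53944, 0.5102, 0.2586)  len=0.1310
  (v2,v7,v3) [-+-] → (1.53944, 0.5102, 0.2586)–(1.53944, 0.5102, -0.092463)  len=0.3511
  (v3,v7,v8) [-++] → (1.53944, 0.5102, -0.092463)–(1.53944, 0.5102, -0.2586)  len=0.1661
  (v3,v8,v4) [-+-] → (1.53944, 0.5102, -0.2586)–(1.8734, 0.5102, -0.367136)  len=0.3512
  (v4,v8,v9) [-++] → (1.8734, 0.5102, -0.367136)–(2.03142, 0.5102, -0.4185)  len=0.1662
  (v4,v9,v0) [-+-] → (2.03142, 0.5102, -0.4185)–(2.25843, 0.5102, -0.106001)  len=0.3862
  (v0,v9,v5) [-++] → (2.25843, 0.5102, -0.106001)–(2.33543, 0.5102, 0)  len=0.1310
  (v10,v15,v11) [+-+] → (-2.33543, 0.5102, 0)–(-2.25843, 0.5102, 0.106001)  len=0.1310
  (v11,v15,v16) [+--] → (-2.25843, 0.5102, 0.106001)–(-2.03142, 0.5102, 0.4185)  len=0.3862
  (v11,v16,v12) [+-+] → (-2.03142, 0.5102, 0.4185)–(-1.8734, 0.5102, 0.367136)  len=0.1662
  (v12,v16,v17) [+--] → (-1.8734, 0.5102, 0.367136)–(-1.53944, 0.5102, 0.2586)  len=0.3512
  (v12,v17,v13) [+-+] → (-1.53944, 0.5102, 0.2586)–(-1.53944, 0.5102, 0.092463)  len=0.1661
  (v13,v17,v18) [+--] → (-1.53944, 0.5102, 0.092463)–(-1.53944, 0.5102, -0.2586)  len=0.3511
  (v13,v18,v14) [+-+] → (-1.53944, 0.5102, -0.2586)–(-1.66404, 0.5102, -0.299101)  len=0.1310
  (v14,v18,v19) [+--] → (-1.66404, 0.5102, -0.299101)–(-2.03142, 0.5102, -0.4185)  len=0.3863
  (v14,v19,v10) [+-+] → (-2.03142, 0.5102, -0.4185)–(-2.09953, 0.5102, -0.324753)  len=0.1159
  (v10,v19,v15) [+--] → (-2.09953, 0.5102, -0.324753)–(-2.33543, 0.5102, 0)  len=0.4014

Chained into 2 loop(s):
  loop 1: 10 segments, perimeter = 2.5864
  loop 2: 10 segments, perimeter = 2.5864
Total perimeter = 5.173


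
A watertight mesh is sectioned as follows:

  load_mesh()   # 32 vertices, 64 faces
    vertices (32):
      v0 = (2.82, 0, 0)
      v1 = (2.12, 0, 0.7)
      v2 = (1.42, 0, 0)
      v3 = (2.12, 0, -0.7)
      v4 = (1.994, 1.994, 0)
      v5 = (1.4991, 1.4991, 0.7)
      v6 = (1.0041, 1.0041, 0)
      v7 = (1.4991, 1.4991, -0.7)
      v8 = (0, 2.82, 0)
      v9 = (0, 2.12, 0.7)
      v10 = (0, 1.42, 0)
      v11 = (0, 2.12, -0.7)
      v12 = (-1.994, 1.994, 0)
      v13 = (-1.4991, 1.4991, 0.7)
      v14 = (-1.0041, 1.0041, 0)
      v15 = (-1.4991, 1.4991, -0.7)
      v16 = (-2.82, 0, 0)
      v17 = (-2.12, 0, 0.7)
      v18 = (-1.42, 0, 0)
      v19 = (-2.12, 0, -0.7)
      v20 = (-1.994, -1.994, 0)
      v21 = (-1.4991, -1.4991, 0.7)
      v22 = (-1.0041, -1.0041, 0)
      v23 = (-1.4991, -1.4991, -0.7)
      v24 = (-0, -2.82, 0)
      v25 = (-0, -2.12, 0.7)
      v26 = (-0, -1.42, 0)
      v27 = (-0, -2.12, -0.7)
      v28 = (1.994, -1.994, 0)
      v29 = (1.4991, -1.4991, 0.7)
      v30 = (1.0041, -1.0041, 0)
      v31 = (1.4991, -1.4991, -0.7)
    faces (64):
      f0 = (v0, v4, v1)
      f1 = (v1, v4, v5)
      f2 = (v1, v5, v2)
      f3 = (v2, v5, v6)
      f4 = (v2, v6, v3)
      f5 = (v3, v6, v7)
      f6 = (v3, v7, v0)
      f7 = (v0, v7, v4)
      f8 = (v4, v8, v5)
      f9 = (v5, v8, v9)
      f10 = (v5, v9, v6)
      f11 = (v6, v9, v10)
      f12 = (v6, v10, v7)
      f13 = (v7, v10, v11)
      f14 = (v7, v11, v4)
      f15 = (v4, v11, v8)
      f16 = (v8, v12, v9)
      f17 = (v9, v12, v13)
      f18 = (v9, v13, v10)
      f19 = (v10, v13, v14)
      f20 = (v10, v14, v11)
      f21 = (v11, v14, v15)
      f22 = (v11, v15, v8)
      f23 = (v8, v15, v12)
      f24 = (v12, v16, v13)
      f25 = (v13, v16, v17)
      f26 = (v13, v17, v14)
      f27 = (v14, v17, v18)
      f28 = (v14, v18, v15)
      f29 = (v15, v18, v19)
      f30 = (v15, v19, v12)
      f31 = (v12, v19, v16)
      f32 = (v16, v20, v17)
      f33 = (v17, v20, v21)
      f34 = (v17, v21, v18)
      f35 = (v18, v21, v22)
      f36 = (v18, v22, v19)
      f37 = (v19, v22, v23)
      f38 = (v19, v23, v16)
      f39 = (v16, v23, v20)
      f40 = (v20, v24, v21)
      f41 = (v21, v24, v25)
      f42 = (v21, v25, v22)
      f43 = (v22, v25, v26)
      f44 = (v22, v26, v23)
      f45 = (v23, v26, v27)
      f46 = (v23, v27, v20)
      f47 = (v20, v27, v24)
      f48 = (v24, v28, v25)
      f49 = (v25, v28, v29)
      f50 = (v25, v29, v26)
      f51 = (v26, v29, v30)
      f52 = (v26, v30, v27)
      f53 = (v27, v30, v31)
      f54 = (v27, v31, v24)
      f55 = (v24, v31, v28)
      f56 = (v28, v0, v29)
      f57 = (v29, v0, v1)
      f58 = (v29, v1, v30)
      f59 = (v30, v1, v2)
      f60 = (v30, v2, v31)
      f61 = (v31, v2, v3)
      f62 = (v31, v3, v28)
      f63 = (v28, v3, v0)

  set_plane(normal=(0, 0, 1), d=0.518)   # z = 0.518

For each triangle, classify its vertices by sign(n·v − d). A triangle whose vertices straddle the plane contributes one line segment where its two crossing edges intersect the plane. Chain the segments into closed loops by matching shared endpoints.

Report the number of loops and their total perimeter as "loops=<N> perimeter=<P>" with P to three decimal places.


Straddling triangles (32 of 64):
  (v0,v4,v1) [--+] → (2.08724, 0.51844, 0.518)–(2.302, 0, 0.518)  len=0.5612
  (v1,v4,v5) [+-+] → (2.08724, 0.51844, 0.518)–(1.62777, 1.62777, 0.518)  len=1.2007
  (v1,v5,v2) [++-] → (1.47853, 1.10933, 0.518)–(1.938, 0, 0.518)  len=1.2007
  (v2,v5,v6) [-+-] → (1.47853, 1.10933, 0.518)–(1.3704, 1.3704, 0.518)  len=0.2826
  (v4,v8,v5) [--+] → (1.10933, 1.84253, 0.518)–(1.62777, 1.62777, 0.518)  len=0.5612
  (v5,v8,v9) [+-+] → (1.10933, 1.84253, 0.518)–(0, 2.302, 0.518)  len=1.2007
  (v5,v9,v6) [++-] → (0.261066, 1.82987, 0.518)–(1.3704, 1.3704, 0.518)  len=1.2007
  (v6,v9,v10) [-+-] → (0.261066, 1.82987, 0.518)–(0, 1.938, 0.518)  len=0.2826
  (v8,v12,v9) [--+] → (-0.51844, 2.08724, 0.518)–(0, 2.302, 0.518)  len=0.5612
  (v9,v12,v13) [+-+] → (-0.51844, 2.08724, 0.518)–(-1.62777, 1.62777, 0.518)  len=1.2007
  (v9,v13,v10) [++-] → (-1.10933, 1.47853, 0.518)–(0, 1.938, 0.518)  len=1.2007
  (v10,v13,v14) [-+-] → (-1.10933, 1.47853, 0.518)–(-1.3704, 1.3704, 0.518)  len=0.2826
  (v12,v16,v13) [--+] → (-1.84253, 1.10933, 0.518)–(-1.62777, 1.62777, 0.518)  len=0.5612
  (v13,v16,v17) [+-+] → (-1.84253, 1.10933, 0.518)–(-2.302, 0, 0.518)  len=1.2007
  (v13,v17,v14) [++-] → (-1.82987, 0.261066, 0.518)–(-1.3704, 1.3704, 0.518)  len=1.2007
  (v14,v17,v18) [-+-] → (-1.82987, 0.261066, 0.518)–(-1.938, 0, 0.518)  len=0.2826
  (v16,v20,v17) [--+] → (-2.08724, -0.51844, 0.518)–(-2.302, 0, 0.518)  len=0.5612
  (v17,v20,v21) [+-+] → (-2.08724, -0.51844, 0.518)–(-1.62777, -1.62777, 0.518)  len=1.2007
  (v17,v21,v18) [++-] → (-1.47853, -1.10933, 0.518)–(-1.938, 0, 0.518)  len=1.2007
  (v18,v21,v22) [-+-] → (-1.47853, -1.10933, 0.518)–(-1.3704, -1.3704, 0.518)  len=0.2826
  (v20,v24,v21) [--+] → (-1.10933, -1.84253, 0.518)–(-1.62777, -1.62777, 0.518)  len=0.5612
  (v21,v24,v25) [+-+] → (-1.10933, -1.84253, 0.518)–(0, -2.302, 0.518)  len=1.2007
  (v21,v25,v22) [++-] → (-0.261066, -1.82987, 0.518)–(-1.3704, -1.3704, 0.518)  len=1.2007
  (v22,v25,v26) [-+-] → (-0.261066, -1.82987, 0.518)–(0, -1.938, 0.518)  len=0.2826
  (v24,v28,v25) [--+] → (0.51844, -2.08724, 0.518)–(0, -2.302, 0.518)  len=0.5612
  (v25,v28,v29) [+-+] → (0.51844, -2.08724, 0.518)–(1.62777, -1.62777, 0.518)  len=1.2007
  (v25,v29,v26) [++-] → (1.10933, -1.47853, 0.518)–(0, -1.938, 0.518)  len=1.2007
  (v26,v29,v30) [-+-] → (1.10933, -1.47853, 0.518)–(1.3704, -1.3704, 0.518)  len=0.2826
  (v28,v0,v29) [--+] → (1.84253, -1.10933, 0.518)–(1.62777, -1.62777, 0.518)  len=0.5612
  (v29,v0,v1) [+-+] → (1.84253, -1.10933, 0.518)–(2.302, 0, 0.518)  len=1.2007
  (v29,v1,v30) [++-] → (1.82987, -0.261066, 0.518)–(1.3704, -1.3704, 0.518)  len=1.2007
  (v30,v1,v2) [-+-] → (1.82987, -0.261066, 0.518)–(1.938, 0, 0.518)  len=0.2826

Chained into 2 loop(s):
  loop 1: 16 segments, perimeter = 14.0951
  loop 2: 16 segments, perimeter = 11.8664
Total perimeter = 25.961

loops=2 perimeter=25.961
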